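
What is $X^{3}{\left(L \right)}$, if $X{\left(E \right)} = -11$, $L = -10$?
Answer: $-1331$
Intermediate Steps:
$X^{3}{\left(L \right)} = \left(-11\right)^{3} = -1331$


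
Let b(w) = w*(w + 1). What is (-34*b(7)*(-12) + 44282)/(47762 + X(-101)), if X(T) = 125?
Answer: 9590/6841 ≈ 1.4018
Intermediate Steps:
b(w) = w*(1 + w)
(-34*b(7)*(-12) + 44282)/(47762 + X(-101)) = (-238*(1 + 7)*(-12) + 44282)/(47762 + 125) = (-238*8*(-12) + 44282)/47887 = (-34*56*(-12) + 44282)*(1/47887) = (-1904*(-12) + 44282)*(1/47887) = (22848 + 44282)*(1/47887) = 67130*(1/47887) = 9590/6841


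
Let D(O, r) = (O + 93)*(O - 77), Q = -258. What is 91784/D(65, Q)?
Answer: -11473/237 ≈ -48.409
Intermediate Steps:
D(O, r) = (-77 + O)*(93 + O) (D(O, r) = (93 + O)*(-77 + O) = (-77 + O)*(93 + O))
91784/D(65, Q) = 91784/(-7161 + 65² + 16*65) = 91784/(-7161 + 4225 + 1040) = 91784/(-1896) = 91784*(-1/1896) = -11473/237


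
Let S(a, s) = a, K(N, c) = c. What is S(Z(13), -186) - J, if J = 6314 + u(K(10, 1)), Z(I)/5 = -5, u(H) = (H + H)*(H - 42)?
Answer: -6257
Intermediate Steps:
u(H) = 2*H*(-42 + H) (u(H) = (2*H)*(-42 + H) = 2*H*(-42 + H))
Z(I) = -25 (Z(I) = 5*(-5) = -25)
J = 6232 (J = 6314 + 2*1*(-42 + 1) = 6314 + 2*1*(-41) = 6314 - 82 = 6232)
S(Z(13), -186) - J = -25 - 1*6232 = -25 - 6232 = -6257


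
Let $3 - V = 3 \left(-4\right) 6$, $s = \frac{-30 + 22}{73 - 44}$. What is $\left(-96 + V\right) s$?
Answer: $\frac{168}{29} \approx 5.7931$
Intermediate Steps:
$s = - \frac{8}{29} \approx -0.27586$
$V = 75$ ($V = 3 - 3 \left(-4\right) 6 = 3 - \left(-12\right) 6 = 3 - -72 = 3 + 72 = 75$)
$\left(-96 + V\right) s = \left(-96 + 75\right) \left(- \frac{8}{29}\right) = \left(-21\right) \left(- \frac{8}{29}\right) = \frac{168}{29}$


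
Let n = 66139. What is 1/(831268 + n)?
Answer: 1/897407 ≈ 1.1143e-6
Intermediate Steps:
1/(831268 + n) = 1/(831268 + 66139) = 1/897407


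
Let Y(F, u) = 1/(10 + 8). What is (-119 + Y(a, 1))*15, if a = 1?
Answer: -10705/6 ≈ -1784.2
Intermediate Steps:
Y(F, u) = 1/18
(-119 + Y(a, 1))*15 = (-119 + 1/18)*15 = -2141/18*15 = -10705/6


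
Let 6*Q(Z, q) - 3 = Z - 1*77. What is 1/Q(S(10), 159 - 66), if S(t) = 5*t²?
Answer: 1/71 ≈ 0.014085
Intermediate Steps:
Q(Z, q) = -37/3 + Z/6 (Q(Z, q) = ½ + (Z - 1*77)/6 = ½ + (Z - 77)/6 = ½ + (-77 + Z)/6 = ½ + (-77/6 + Z/6) = -37/3 + Z/6)
1/Q(S(10), 159 - 66) = 1/(-37/3 + (5*10²)/6) = 1/(-37/3 + (5*100)/6) = 1/(-37/3 + (⅙)*500) = 1/(-37/3 + 250/3) = 1/71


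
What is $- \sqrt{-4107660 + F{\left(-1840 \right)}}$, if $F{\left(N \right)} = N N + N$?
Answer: $- 10 i \sqrt{7239} \approx - 850.82 i$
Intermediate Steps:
$F{\left(N \right)} = N + N^{2}$ ($F{\left(N \right)} = N^{2} + N = N + N^{2}$)
$- \sqrt{-4107660 + F{\left(-1840 \right)}} = - \sqrt{-4107660 - 1840 \left(1 - 1840\right)} = - \sqrt{-4107660 - -3383760} = - \sqrt{-4107660 + 3383760} = - \sqrt{-723900} = - 10 i \sqrt{7239}$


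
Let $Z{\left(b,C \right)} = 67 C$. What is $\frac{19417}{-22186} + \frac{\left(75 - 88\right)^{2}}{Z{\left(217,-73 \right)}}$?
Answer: $- \frac{98717981}{108511726} \approx -0.90975$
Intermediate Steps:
$\frac{19417}{-22186} + \frac{\left(75 - 88\right)^{2}}{Z{\left(217,-73 \right)}} = \frac{19417}{-22186} + \frac{\left(75 - 88\right)^{2}}{67 \left(-73\right)} = 19417 \left(- \frac{1}{22186}\right) + \frac{\left(-13\right)^{2}}{-4891} = - \frac{19417}{22186} + 169 \left(- \frac{1}{4891}\right) = - \frac{19417}{22186} - \frac{169}{4891} = - \frac{98717981}{108511726}$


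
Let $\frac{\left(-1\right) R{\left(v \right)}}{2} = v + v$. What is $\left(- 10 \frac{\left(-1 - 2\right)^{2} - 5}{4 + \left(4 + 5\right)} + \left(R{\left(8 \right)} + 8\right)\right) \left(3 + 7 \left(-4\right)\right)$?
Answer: $\frac{8800}{13} \approx 676.92$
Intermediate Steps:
$R{\left(v \right)} = - 4 v$ ($R{\left(v \right)} = - 2 \left(v + v\right) = - 2 \cdot 2 v = - 4 v$)
$\left(- 10 \frac{\left(-1 - 2\right)^{2} - 5}{4 + \left(4 + 5\right)} + \left(R{\left(8 \right)} + 8\right)\right) \left(3 + 7 \left(-4\right)\right) = \left(- 10 \frac{\left(-1 - 2\right)^{2} - 5}{4 + \left(4 + 5\right)} + \left(\left(-4\right) 8 + 8\right)\right) \left(3 + 7 \left(-4\right)\right) = \left(- 10 \frac{\left(-3\right)^{2} - 5}{4 + 9} + \left(-32 + 8\right)\right) \left(3 - 28\right) = \left(- 10 \frac{9 - 5}{13} - 24\right) \left(-25\right) = \left(- 10 \cdot 4 \cdot \frac{1}{13} - 24\right) \left(-25\right) = \left(\left(-10\right) \frac{4}{13} - 24\right) \left(-25\right) = \left(- \frac{40}{13} - 24\right) \left(-25\right) = \left(- \frac{352}{13}\right) \left(-25\right) = \frac{8800}{13}$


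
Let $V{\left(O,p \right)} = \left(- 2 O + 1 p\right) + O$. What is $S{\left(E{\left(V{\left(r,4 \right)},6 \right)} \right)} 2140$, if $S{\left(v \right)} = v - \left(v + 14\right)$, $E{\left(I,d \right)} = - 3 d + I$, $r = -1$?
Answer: $-29960$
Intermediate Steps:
$V{\left(O,p \right)} = p - O$ ($V{\left(O,p \right)} = \left(- 2 O + p\right) + O = \left(p - 2 O\right) + O = p - O$)
$E{\left(I,d \right)} = I - 3 d$
$S{\left(v \right)} = -14$ ($S{\left(v \right)} = v - \left(14 + v\right) = -14$)
$S{\left(E{\left(V{\left(r,4 \right)},6 \right)} \right)} 2140 = \left(-14\right) 2140 = -29960$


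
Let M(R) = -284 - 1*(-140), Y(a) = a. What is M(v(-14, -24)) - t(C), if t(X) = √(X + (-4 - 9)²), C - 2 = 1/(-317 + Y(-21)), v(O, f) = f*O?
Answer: -144 - √115594/26 ≈ -157.08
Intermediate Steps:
v(O, f) = O*f
M(R) = -144 (M(R) = -284 + 140 = -144)
C = 675/338 (C = 2 + 1/(-317 - 21) = 2 + 1/(-338) = 2 - 1/338 = 675/338 ≈ 1.9970)
t(X) = √(169 + X) (t(X) = √(X + (-13)²) = √(X + 169) = √(169 + X))
M(v(-14, -24)) - t(C) = -144 - √(169 + 675/338) = -144 - √(57797/338) = -144 - √115594/26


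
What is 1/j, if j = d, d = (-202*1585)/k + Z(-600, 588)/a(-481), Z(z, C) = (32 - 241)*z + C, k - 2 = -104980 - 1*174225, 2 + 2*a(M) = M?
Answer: -44951683/23399271006 ≈ -0.0019211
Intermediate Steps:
a(M) = -1 + M/2
k = -279203 (k = 2 + (-104980 - 1*174225) = 2 + (-104980 - 174225) = 2 - 279205 = -279203)
Z(z, C) = C - 209*z (Z(z, C) = -209*z + C = C - 209*z)
d = -23399271006/44951683 (d = -202*1585/(-279203) + (588 - 209*(-600))/(-1 + (½)*(-481)) = -320170*(-1/279203) + (588 + 125400)/(-1 - 481/2) = 320170/279203 + 125988/(-483/2) = 320170/279203 + 125988*(-2/483) = 320170/279203 - 83992/161 = -23399271006/44951683 ≈ -520.54)
j = -23399271006/44951683 ≈ -520.54
1/j = 1/(-23399271006/44951683) = -44951683/23399271006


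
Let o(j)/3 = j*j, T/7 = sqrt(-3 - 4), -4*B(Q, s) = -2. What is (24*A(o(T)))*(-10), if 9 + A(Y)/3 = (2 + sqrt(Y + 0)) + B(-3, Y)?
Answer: 4680 - 5040*I*sqrt(21) ≈ 4680.0 - 23096.0*I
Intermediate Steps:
B(Q, s) = 1/2 (B(Q, s) = -1/4*(-2) = 1/2)
T = 7*I*sqrt(7) (T = 7*sqrt(-3 - 4) = 7*sqrt(-7) = 7*(I*sqrt(7)) = 7*I*sqrt(7) ≈ 18.52*I)
o(j) = 3*j**2 (o(j) = 3*(j*j) = 3*j**2)
A(Y) = -39/2 + 3*sqrt(Y) (A(Y) = -27 + 3*((2 + sqrt(Y + 0)) + 1/2) = -27 + 3*((2 + sqrt(Y)) + 1/2) = -27 + 3*(5/2 + sqrt(Y)) = -27 + (15/2 + 3*sqrt(Y)) = -39/2 + 3*sqrt(Y))
(24*A(o(T)))*(-10) = (24*(-39/2 + 3*sqrt(3*(7*I*sqrt(7))**2)))*(-10) = (24*(-39/2 + 3*sqrt(3*(-343))))*(-10) = (24*(-39/2 + 3*sqrt(-1029)))*(-10) = (24*(-39/2 + 3*(7*I*sqrt(21))))*(-10) = (24*(-39/2 + 21*I*sqrt(21)))*(-10) = (-468 + 504*I*sqrt(21))*(-10) = 4680 - 5040*I*sqrt(21)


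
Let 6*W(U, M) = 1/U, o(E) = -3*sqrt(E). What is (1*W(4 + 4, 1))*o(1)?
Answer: -1/16 ≈ -0.062500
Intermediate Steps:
W(U, M) = 1/(6*U)
(1*W(4 + 4, 1))*o(1) = (1*(1/(6*(4 + 4))))*(-3*sqrt(1)) = (1*((1/6)/8))*(-3*1) = (1*((1/6)*(1/8)))*(-3) = (1*(1/48))*(-3) = (1/48)*(-3) = -1/16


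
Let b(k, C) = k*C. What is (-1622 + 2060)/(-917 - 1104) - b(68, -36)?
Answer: 4946970/2021 ≈ 2447.8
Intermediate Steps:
b(k, C) = C*k
(-1622 + 2060)/(-917 - 1104) - b(68, -36) = (-1622 + 2060)/(-917 - 1104) - (-36)*68 = 438/(-2021) - 1*(-2448) = 438*(-1/2021) + 2448 = -438/2021 + 2448 = 4946970/2021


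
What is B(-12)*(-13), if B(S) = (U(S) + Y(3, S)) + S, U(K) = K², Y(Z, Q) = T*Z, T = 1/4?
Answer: -6903/4 ≈ -1725.8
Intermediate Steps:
T = ¼ ≈ 0.25000
Y(Z, Q) = Z/4
B(S) = ¾ + S + S² (B(S) = (S² + (¼)*3) + S = (S² + ¾) + S = (¾ + S²) + S = ¾ + S + S²)
B(-12)*(-13) = (¾ - 12 + (-12)²)*(-13) = (¾ - 12 + 144)*(-13) = (531/4)*(-13) = -6903/4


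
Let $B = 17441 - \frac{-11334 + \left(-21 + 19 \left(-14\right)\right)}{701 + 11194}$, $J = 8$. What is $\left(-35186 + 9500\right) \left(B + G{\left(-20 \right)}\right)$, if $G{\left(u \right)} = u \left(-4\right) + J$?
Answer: $- \frac{1785340328712}{3965} \approx -4.5027 \cdot 10^{8}$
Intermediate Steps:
$G{\left(u \right)} = 8 - 4 u$ ($G{\left(u \right)} = u \left(-4\right) + 8 = - 4 u + 8 = 8 - 4 u$)
$B = \frac{207472316}{11895}$ ($B = 17441 - \frac{-11334 - 287}{11895} = 17441 - \left(-11334 - 287\right) \frac{1}{11895} = 17441 - \left(-11621\right) \frac{1}{11895} = 17441 - - \frac{11621}{11895} = 17441 + \frac{11621}{11895} = \frac{207472316}{11895} \approx 17442.0$)
$\left(-35186 + 9500\right) \left(B + G{\left(-20 \right)}\right) = \left(-35186 + 9500\right) \left(\frac{207472316}{11895} + \left(8 - -80\right)\right) = - 25686 \left(\frac{207472316}{11895} + \left(8 + 80\right)\right) = - 25686 \left(\frac{207472316}{11895} + 88\right) = \left(-25686\right) \frac{208519076}{11895} = - \frac{1785340328712}{3965}$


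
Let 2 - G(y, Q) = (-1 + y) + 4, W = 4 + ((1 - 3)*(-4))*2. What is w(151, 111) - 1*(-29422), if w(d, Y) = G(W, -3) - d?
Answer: 29250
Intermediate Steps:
W = 20 (W = 4 - 2*(-4)*2 = 4 + 8*2 = 4 + 16 = 20)
G(y, Q) = -1 - y (G(y, Q) = 2 - ((-1 + y) + 4) = 2 - (3 + y) = 2 + (-3 - y) = -1 - y)
w(d, Y) = -21 - d (w(d, Y) = (-1 - 1*20) - d = (-1 - 20) - d = -21 - d)
w(151, 111) - 1*(-29422) = (-21 - 1*151) - 1*(-29422) = (-21 - 151) + 29422 = -172 + 29422 = 29250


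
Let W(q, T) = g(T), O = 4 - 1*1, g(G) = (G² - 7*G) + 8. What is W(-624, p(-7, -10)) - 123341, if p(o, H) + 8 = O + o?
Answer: -123105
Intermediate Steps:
g(G) = 8 + G² - 7*G
O = 3 (O = 4 - 1 = 3)
p(o, H) = -5 + o (p(o, H) = -8 + (3 + o) = -5 + o)
W(q, T) = 8 + T² - 7*T
W(-624, p(-7, -10)) - 123341 = (8 + (-5 - 7)² - 7*(-5 - 7)) - 123341 = (8 + (-12)² - 7*(-12)) - 123341 = (8 + 144 + 84) - 123341 = 236 - 123341 = -123105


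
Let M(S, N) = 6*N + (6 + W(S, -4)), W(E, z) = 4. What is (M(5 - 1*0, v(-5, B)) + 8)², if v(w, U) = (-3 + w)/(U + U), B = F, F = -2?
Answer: 900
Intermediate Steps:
B = -2
v(w, U) = (-3 + w)/(2*U) (v(w, U) = (-3 + w)/((2*U)) = (-3 + w)*(1/(2*U)) = (-3 + w)/(2*U))
M(S, N) = 10 + 6*N (M(S, N) = 6*N + (6 + 4) = 6*N + 10 = 10 + 6*N)
(M(5 - 1*0, v(-5, B)) + 8)² = ((10 + 6*((½)*(-3 - 5)/(-2))) + 8)² = ((10 + 6*((½)*(-½)*(-8))) + 8)² = ((10 + 6*2) + 8)² = ((10 + 12) + 8)² = (22 + 8)² = 30² = 900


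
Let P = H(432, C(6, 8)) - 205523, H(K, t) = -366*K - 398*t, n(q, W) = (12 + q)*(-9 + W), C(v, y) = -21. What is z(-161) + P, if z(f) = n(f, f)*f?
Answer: -4433407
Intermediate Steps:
n(q, W) = (-9 + W)*(12 + q)
H(K, t) = -398*t - 366*K
z(f) = f*(-108 + f**2 + 3*f) (z(f) = (-108 - 9*f + 12*f + f*f)*f = (-108 - 9*f + 12*f + f**2)*f = (-108 + f**2 + 3*f)*f = f*(-108 + f**2 + 3*f))
P = -355277 (P = (-398*(-21) - 366*432) - 205523 = (8358 - 158112) - 205523 = -149754 - 205523 = -355277)
z(-161) + P = -161*(-108 + (-161)**2 + 3*(-161)) - 355277 = -161*(-108 + 25921 - 483) - 355277 = -161*25330 - 355277 = -4078130 - 355277 = -4433407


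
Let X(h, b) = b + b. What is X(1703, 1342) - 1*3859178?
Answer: -3856494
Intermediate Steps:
X(h, b) = 2*b
X(1703, 1342) - 1*3859178 = 2*1342 - 1*3859178 = 2684 - 3859178 = -3856494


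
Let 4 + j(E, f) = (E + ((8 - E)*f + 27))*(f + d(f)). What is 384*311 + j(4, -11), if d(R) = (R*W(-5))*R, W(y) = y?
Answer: 127428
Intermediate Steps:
d(R) = -5*R² (d(R) = (R*(-5))*R = (-5*R)*R = -5*R²)
j(E, f) = -4 + (f - 5*f²)*(27 + E + f*(8 - E)) (j(E, f) = -4 + (E + ((8 - E)*f + 27))*(f - 5*f²) = -4 + (E + (f*(8 - E) + 27))*(f - 5*f²) = -4 + (E + (27 + f*(8 - E)))*(f - 5*f²) = -4 + (27 + E + f*(8 - E))*(f - 5*f²) = -4 + (f - 5*f²)*(27 + E + f*(8 - E)))
384*311 + j(4, -11) = 384*311 + (-4 - 127*(-11)² - 40*(-11)³ + 27*(-11) + 4*(-11) - 6*4*(-11)² + 5*4*(-11)³) = 119424 + (-4 - 127*121 - 40*(-1331) - 297 - 44 - 6*4*121 + 5*4*(-1331)) = 119424 + (-4 - 15367 + 53240 - 297 - 44 - 2904 - 26620) = 119424 + 8004 = 127428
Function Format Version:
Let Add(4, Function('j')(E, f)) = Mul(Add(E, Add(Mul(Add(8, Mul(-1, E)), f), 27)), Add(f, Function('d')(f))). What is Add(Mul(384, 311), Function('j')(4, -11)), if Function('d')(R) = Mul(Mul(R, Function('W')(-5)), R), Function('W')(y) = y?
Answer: 127428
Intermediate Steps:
Function('d')(R) = Mul(-5, Pow(R, 2)) (Function('d')(R) = Mul(Mul(R, -5), R) = Mul(Mul(-5, R), R) = Mul(-5, Pow(R, 2)))
Function('j')(E, f) = Add(-4, Mul(Add(f, Mul(-5, Pow(f, 2))), Add(27, E, Mul(f, Add(8, Mul(-1, E)))))) (Function('j')(E, f) = Add(-4, Mul(Add(E, Add(Mul(Add(8, Mul(-1, E)), f), 27)), Add(f, Mul(-5, Pow(f, 2))))) = Add(-4, Mul(Add(E, Add(Mul(f, Add(8, Mul(-1, E))), 27)), Add(f, Mul(-5, Pow(f, 2))))) = Add(-4, Mul(Add(E, Add(27, Mul(f, Add(8, Mul(-1, E))))), Add(f, Mul(-5, Pow(f, 2))))) = Add(-4, Mul(Add(27, E, Mul(f, Add(8, Mul(-1, E)))), Add(f, Mul(-5, Pow(f, 2))))) = Add(-4, Mul(Add(f, Mul(-5, Pow(f, 2))), Add(27, E, Mul(f, Add(8, Mul(-1, E)))))))
Add(Mul(384, 311), Function('j')(4, -11)) = Add(Mul(384, 311), Add(-4, Mul(-127, Pow(-11, 2)), Mul(-40, Pow(-11, 3)), Mul(27, -11), Mul(4, -11), Mul(-6, 4, Pow(-11, 2)), Mul(5, 4, Pow(-11, 3)))) = Add(119424, Add(-4, Mul(-127, 121), Mul(-40, -1331), -297, -44, Mul(-6, 4, 121), Mul(5, 4, -1331))) = Add(119424, Add(-4, -15367, 53240, -297, -44, -2904, -26620)) = Add(119424, 8004) = 127428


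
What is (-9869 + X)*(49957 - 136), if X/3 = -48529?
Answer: -7744973376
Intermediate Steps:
X = -145587 (X = 3*(-48529) = -145587)
(-9869 + X)*(49957 - 136) = (-9869 - 145587)*(49957 - 136) = -155456*49821 = -7744973376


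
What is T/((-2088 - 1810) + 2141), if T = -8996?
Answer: 8996/1757 ≈ 5.1201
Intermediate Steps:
T/((-2088 - 1810) + 2141) = -8996/((-2088 - 1810) + 2141) = -8996/(-3898 + 2141) = -8996/(-1757) = -8996*(-1/1757) = 8996/1757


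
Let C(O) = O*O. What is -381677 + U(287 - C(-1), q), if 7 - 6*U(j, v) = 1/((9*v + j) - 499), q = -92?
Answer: -1191973627/3123 ≈ -3.8168e+5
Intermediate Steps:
C(O) = O²
U(j, v) = 7/6 - 1/(6*(-499 + j + 9*v)) (U(j, v) = 7/6 - 1/(6*((9*v + j) - 499)) = 7/6 - 1/(6*((j + 9*v) - 499)) = 7/6 - 1/(6*(-499 + j + 9*v)))
-381677 + U(287 - C(-1), q) = -381677 + (-3494 + 7*(287 - 1*(-1)²) + 63*(-92))/(6*(-499 + (287 - 1*(-1)²) + 9*(-92))) = -381677 + (-3494 + 7*(287 - 1*1) - 5796)/(6*(-499 + (287 - 1*1) - 828)) = -381677 + (-3494 + 7*(287 - 1) - 5796)/(6*(-499 + (287 - 1) - 828)) = -381677 + (-3494 + 7*286 - 5796)/(6*(-499 + 286 - 828)) = -381677 + (⅙)*(-3494 + 2002 - 5796)/(-1041) = -381677 + (⅙)*(-1/1041)*(-7288) = -381677 + 3644/3123 = -1191973627/3123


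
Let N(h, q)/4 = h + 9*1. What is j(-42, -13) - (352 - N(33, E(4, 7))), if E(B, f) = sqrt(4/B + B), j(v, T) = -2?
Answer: -186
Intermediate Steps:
E(B, f) = sqrt(B + 4/B)
N(h, q) = 36 + 4*h (N(h, q) = 4*(h + 9*1) = 4*(h + 9) = 4*(9 + h) = 36 + 4*h)
j(-42, -13) - (352 - N(33, E(4, 7))) = -2 - (352 - (36 + 4*33)) = -2 - (352 - (36 + 132)) = -2 - (352 - 1*168) = -2 - (352 - 168) = -2 - 1*184 = -2 - 184 = -186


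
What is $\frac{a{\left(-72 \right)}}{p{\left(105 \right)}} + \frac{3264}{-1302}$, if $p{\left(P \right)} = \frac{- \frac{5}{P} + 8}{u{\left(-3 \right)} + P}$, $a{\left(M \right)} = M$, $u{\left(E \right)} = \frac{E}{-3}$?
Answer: $- \frac{34869872}{36239} \approx -962.22$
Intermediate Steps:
$u{\left(E \right)} = - \frac{E}{3}$ ($u{\left(E \right)} = E \left(- \frac{1}{3}\right) = - \frac{E}{3}$)
$p{\left(P \right)} = \frac{8 - \frac{5}{P}}{1 + P}$ ($p{\left(P \right)} = \frac{- \frac{5}{P} + 8}{\left(- \frac{1}{3}\right) \left(-3\right) + P} = \frac{8 - \frac{5}{P}}{1 + P}$)
$\frac{a{\left(-72 \right)}}{p{\left(105 \right)}} + \frac{3264}{-1302} = - \frac{72}{\frac{1}{105} \frac{1}{1 + 105} \left(-5 + 8 \cdot 105\right)} + \frac{3264}{-1302} = - \frac{72}{\frac{1}{105} \cdot \frac{1}{106} \left(-5 + 840\right)} + 3264 \left(- \frac{1}{1302}\right) = - \frac{72}{\frac{1}{105} \cdot \frac{1}{106} \cdot 835} - \frac{544}{217} = - \frac{72}{\frac{167}{2226}} - \frac{544}{217} = \left(-72\right) \frac{2226}{167} - \frac{544}{217} = - \frac{160272}{167} - \frac{544}{217} = - \frac{34869872}{36239}$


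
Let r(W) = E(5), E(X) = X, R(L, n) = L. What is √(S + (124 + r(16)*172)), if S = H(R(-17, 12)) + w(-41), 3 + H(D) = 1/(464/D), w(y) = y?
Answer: √12648147/116 ≈ 30.659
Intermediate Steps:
r(W) = 5
H(D) = -3 + D/464 (H(D) = -3 + 1/(464/D) = -3 + D/464)
S = -20433/464 (S = (-3 + (1/464)*(-17)) - 41 = (-3 - 17/464) - 41 = -1409/464 - 41 = -20433/464 ≈ -44.037)
√(S + (124 + r(16)*172)) = √(-20433/464 + (124 + 5*172)) = √(-20433/464 + (124 + 860)) = √(-20433/464 + 984) = √(436143/464) = √12648147/116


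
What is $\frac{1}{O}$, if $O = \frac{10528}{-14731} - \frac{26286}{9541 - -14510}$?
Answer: $- \frac{118098427}{213475998} \approx -0.55322$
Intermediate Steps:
$O = - \frac{213475998}{118098427}$ ($O = 10528 \left(- \frac{1}{14731}\right) - \frac{26286}{9541 + 14510} = - \frac{10528}{14731} - \frac{26286}{24051} = - \frac{10528}{14731} - \frac{8762}{8017} = - \frac{213475998}{118098427} \approx -1.8076$)
$\frac{1}{O} = \frac{1}{- \frac{213475998}{118098427}} = - \frac{118098427}{213475998}$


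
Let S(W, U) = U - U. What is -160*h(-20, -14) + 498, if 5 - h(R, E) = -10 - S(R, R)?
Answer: -1902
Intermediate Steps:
S(W, U) = 0
h(R, E) = 15 (h(R, E) = 5 - (-10 - 1*0) = 5 - (-10 + 0) = 5 - 1*(-10) = 5 + 10 = 15)
-160*h(-20, -14) + 498 = -160*15 + 498 = -2400 + 498 = -1902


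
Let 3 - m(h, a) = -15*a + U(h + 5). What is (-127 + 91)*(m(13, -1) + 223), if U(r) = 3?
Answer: -7488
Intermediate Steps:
m(h, a) = 15*a (m(h, a) = 3 - (-15*a + 3) = 3 - (3 - 15*a) = 3 + (-3 + 15*a) = 15*a)
(-127 + 91)*(m(13, -1) + 223) = (-127 + 91)*(15*(-1) + 223) = -36*(-15 + 223) = -36*208 = -7488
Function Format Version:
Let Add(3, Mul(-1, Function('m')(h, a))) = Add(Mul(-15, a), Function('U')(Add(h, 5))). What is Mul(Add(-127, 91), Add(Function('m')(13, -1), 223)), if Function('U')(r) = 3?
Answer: -7488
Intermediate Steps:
Function('m')(h, a) = Mul(15, a) (Function('m')(h, a) = Add(3, Mul(-1, Add(Mul(-15, a), 3))) = Add(3, Mul(-1, Add(3, Mul(-15, a)))) = Add(3, Add(-3, Mul(15, a))) = Mul(15, a))
Mul(Add(-127, 91), Add(Function('m')(13, -1), 223)) = Mul(Add(-127, 91), Add(Mul(15, -1), 223)) = Mul(-36, Add(-15, 223)) = Mul(-36, 208) = -7488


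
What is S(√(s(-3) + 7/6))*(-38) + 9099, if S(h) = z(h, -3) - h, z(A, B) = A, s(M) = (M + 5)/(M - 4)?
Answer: 9099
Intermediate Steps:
s(M) = (5 + M)/(-4 + M)
S(h) = 0 (S(h) = h - h = 0)
S(√(s(-3) + 7/6))*(-38) + 9099 = 0*(-38) + 9099 = 0 + 9099 = 9099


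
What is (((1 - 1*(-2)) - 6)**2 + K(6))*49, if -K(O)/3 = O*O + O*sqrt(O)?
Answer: -4851 - 882*sqrt(6) ≈ -7011.5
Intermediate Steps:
K(O) = -3*O**2 - 3*O**(3/2) (K(O) = -3*(O*O + O*sqrt(O)) = -3*(O**2 + O**(3/2)) = -3*O**2 - 3*O**(3/2))
(((1 - 1*(-2)) - 6)**2 + K(6))*49 = (((1 - 1*(-2)) - 6)**2 + (-3*6**2 - 18*sqrt(6)))*49 = (((1 + 2) - 6)**2 + (-3*36 - 18*sqrt(6)))*49 = ((3 - 6)**2 + (-108 - 18*sqrt(6)))*49 = ((-3)**2 + (-108 - 18*sqrt(6)))*49 = (9 + (-108 - 18*sqrt(6)))*49 = (-99 - 18*sqrt(6))*49 = -4851 - 882*sqrt(6)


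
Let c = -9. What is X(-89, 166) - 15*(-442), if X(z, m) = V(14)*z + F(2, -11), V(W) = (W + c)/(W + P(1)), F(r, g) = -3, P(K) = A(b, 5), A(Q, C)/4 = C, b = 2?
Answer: 224873/34 ≈ 6613.9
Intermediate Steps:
A(Q, C) = 4*C
P(K) = 20 (P(K) = 4*5 = 20)
V(W) = (-9 + W)/(20 + W) (V(W) = (W - 9)/(W + 20) = (-9 + W)/(20 + W))
X(z, m) = -3 + 5*z/34 (X(z, m) = ((-9 + 14)/(20 + 14))*z - 3 = (5/34)*z - 3 = ((1/34)*5)*z - 3 = 5*z/34 - 3 = -3 + 5*z/34)
X(-89, 166) - 15*(-442) = (-3 + (5/34)*(-89)) - 15*(-442) = (-3 - 445/34) - 1*(-6630) = -547/34 + 6630 = 224873/34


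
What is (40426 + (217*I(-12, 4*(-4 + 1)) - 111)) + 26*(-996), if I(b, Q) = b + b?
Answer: 9211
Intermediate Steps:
I(b, Q) = 2*b
(40426 + (217*I(-12, 4*(-4 + 1)) - 111)) + 26*(-996) = (40426 + (217*(2*(-12)) - 111)) + 26*(-996) = (40426 + (217*(-24) - 111)) - 25896 = (40426 + (-5208 - 111)) - 25896 = (40426 - 5319) - 25896 = 35107 - 25896 = 9211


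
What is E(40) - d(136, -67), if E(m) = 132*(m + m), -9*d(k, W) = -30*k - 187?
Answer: 90773/9 ≈ 10086.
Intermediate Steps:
d(k, W) = 187/9 + 10*k/3 (d(k, W) = -(-30*k - 187)/9 = -(-187 - 30*k)/9 = 187/9 + 10*k/3)
E(m) = 264*m (E(m) = 132*(2*m) = 264*m)
E(40) - d(136, -67) = 264*40 - (187/9 + (10/3)*136) = 10560 - (187/9 + 1360/3) = 10560 - 1*4267/9 = 10560 - 4267/9 = 90773/9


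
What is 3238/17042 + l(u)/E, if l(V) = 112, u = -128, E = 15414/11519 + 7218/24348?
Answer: 44734030762315/651067191249 ≈ 68.709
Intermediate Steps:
E = 76407369/46744102 (E = 15414*(1/11519) + 7218*(1/24348) = 15414/11519 + 1203/4058 = 76407369/46744102 ≈ 1.6346)
3238/17042 + l(u)/E = 3238/17042 + 112/(76407369/46744102) = 3238*(1/17042) + 112*(46744102/76407369) = 1619/8521 + 5235339424/76407369 = 44734030762315/651067191249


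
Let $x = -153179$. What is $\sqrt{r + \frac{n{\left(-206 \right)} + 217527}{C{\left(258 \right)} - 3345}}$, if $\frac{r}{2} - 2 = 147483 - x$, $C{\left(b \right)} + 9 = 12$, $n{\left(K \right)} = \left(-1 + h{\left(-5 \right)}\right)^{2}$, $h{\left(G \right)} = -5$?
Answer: $\frac{\sqrt{746164854294}}{1114} \approx 775.41$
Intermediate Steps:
$n{\left(K \right)} = 36$ ($n{\left(K \right)} = \left(-1 - 5\right)^{2} = \left(-6\right)^{2} = 36$)
$C{\left(b \right)} = 3$ ($C{\left(b \right)} = -9 + 12 = 3$)
$r = 601328$ ($r = 4 + 2 \left(147483 - -153179\right) = 4 + 2 \left(147483 + 153179\right) = 4 + 2 \cdot 300662 = 4 + 601324 = 601328$)
$\sqrt{r + \frac{n{\left(-206 \right)} + 217527}{C{\left(258 \right)} - 3345}} = \sqrt{601328 + \frac{36 + 217527}{3 - 3345}} = \sqrt{601328 + \frac{217563}{-3342}} = \sqrt{601328 + 217563 \left(- \frac{1}{3342}\right)} = \sqrt{601328 - \frac{72521}{1114}} = \sqrt{\frac{669806871}{1114}} = \frac{\sqrt{746164854294}}{1114}$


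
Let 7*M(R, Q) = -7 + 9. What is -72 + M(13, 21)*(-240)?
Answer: -984/7 ≈ -140.57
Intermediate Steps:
M(R, Q) = 2/7 (M(R, Q) = (-7 + 9)/7 = (⅐)*2 = 2/7)
-72 + M(13, 21)*(-240) = -72 + (2/7)*(-240) = -72 - 480/7 = -984/7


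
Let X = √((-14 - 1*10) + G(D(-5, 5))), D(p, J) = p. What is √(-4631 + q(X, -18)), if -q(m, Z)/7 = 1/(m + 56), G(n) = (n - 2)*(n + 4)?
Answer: √((-259343 - 4631*I*√17)/(56 + I*√17)) ≈ 0.e-4 + 68.052*I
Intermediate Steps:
G(n) = (-2 + n)*(4 + n)
X = I*√17 (X = √((-14 - 1*10) + (-8 + (-5)² + 2*(-5))) = √((-14 - 10) + (-8 + 25 - 10)) = √(-24 + 7) = √(-17) = I*√17 ≈ 4.1231*I)
q(m, Z) = -7/(56 + m) (q(m, Z) = -7/(m + 56) = -7/(56 + m))
√(-4631 + q(X, -18)) = √(-4631 - 7/(56 + I*√17))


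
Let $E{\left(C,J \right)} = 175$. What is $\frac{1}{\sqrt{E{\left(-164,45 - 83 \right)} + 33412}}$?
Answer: $\frac{\sqrt{33587}}{33587} \approx 0.0054565$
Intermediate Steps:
$\frac{1}{\sqrt{E{\left(-164,45 - 83 \right)} + 33412}} = \frac{1}{\sqrt{175 + 33412}} = \frac{1}{\sqrt{33587}} = \frac{\sqrt{33587}}{33587}$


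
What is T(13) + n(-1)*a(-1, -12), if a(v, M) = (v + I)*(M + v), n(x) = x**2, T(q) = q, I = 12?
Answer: -130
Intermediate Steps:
a(v, M) = (12 + v)*(M + v) (a(v, M) = (v + 12)*(M + v) = (12 + v)*(M + v))
T(13) + n(-1)*a(-1, -12) = 13 + (-1)**2*((-1)**2 + 12*(-12) + 12*(-1) - 12*(-1)) = 13 + 1*(1 - 144 - 12 + 12) = 13 + 1*(-143) = 13 - 143 = -130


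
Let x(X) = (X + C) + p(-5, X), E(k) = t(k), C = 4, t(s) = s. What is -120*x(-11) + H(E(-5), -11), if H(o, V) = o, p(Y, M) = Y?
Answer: 1435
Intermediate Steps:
E(k) = k
x(X) = -1 + X (x(X) = (X + 4) - 5 = (4 + X) - 5 = -1 + X)
-120*x(-11) + H(E(-5), -11) = -120*(-1 - 11) - 5 = -120*(-12) - 5 = 1440 - 5 = 1435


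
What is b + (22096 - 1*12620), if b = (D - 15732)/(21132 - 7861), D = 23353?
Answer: 125763617/13271 ≈ 9476.6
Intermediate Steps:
b = 7621/13271 (b = (23353 - 15732)/(21132 - 7861) = 7621/13271 ≈ 0.57426)
b + (22096 - 1*12620) = 7621/13271 + (22096 - 1*12620) = 7621/13271 + (22096 - 12620) = 7621/13271 + 9476 = 125763617/13271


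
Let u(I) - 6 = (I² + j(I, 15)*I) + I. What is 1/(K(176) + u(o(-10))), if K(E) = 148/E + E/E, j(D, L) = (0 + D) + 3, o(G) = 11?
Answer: 44/12929 ≈ 0.0034032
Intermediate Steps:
j(D, L) = 3 + D (j(D, L) = D + 3 = 3 + D)
K(E) = 1 + 148/E (K(E) = 148/E + 1 = 1 + 148/E)
u(I) = 6 + I + I² + I*(3 + I) (u(I) = 6 + ((I² + (3 + I)*I) + I) = 6 + ((I² + I*(3 + I)) + I) = 6 + (I + I² + I*(3 + I)) = 6 + I + I² + I*(3 + I))
1/(K(176) + u(o(-10))) = 1/((148 + 176)/176 + (6 + 2*11² + 4*11)) = 1/((1/176)*324 + (6 + 2*121 + 44)) = 1/(81/44 + (6 + 242 + 44)) = 1/(81/44 + 292) = 1/(12929/44) = 44/12929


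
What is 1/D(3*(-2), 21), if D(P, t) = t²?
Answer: 1/441 ≈ 0.0022676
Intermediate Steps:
1/D(3*(-2), 21) = 1/(21²) = 1/441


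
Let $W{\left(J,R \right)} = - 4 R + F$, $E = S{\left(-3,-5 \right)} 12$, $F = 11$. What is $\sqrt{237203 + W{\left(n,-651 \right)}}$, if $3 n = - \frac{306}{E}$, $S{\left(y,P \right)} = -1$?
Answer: $\sqrt{239818} \approx 489.71$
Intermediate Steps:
$E = -12$ ($E = \left(-1\right) 12 = -12$)
$n = \frac{17}{2}$ ($n = \frac{\left(-306\right) \frac{1}{-12}}{3} = \frac{\left(-306\right) \left(- \frac{1}{12}\right)}{3} = \frac{1}{3} \cdot \frac{51}{2} = \frac{17}{2} \approx 8.5$)
$W{\left(J,R \right)} = 11 - 4 R$ ($W{\left(J,R \right)} = - 4 R + 11 = 11 - 4 R$)
$\sqrt{237203 + W{\left(n,-651 \right)}} = \sqrt{237203 + \left(11 - -2604\right)} = \sqrt{237203 + \left(11 + 2604\right)} = \sqrt{237203 + 2615} = \sqrt{239818}$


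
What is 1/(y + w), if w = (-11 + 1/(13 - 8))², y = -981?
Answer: -25/21609 ≈ -0.0011569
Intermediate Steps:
w = 2916/25 (w = (-11 + 1/5)² = (-11 + ⅕)² = (-54/5)² = 2916/25 ≈ 116.64)
1/(y + w) = 1/(-981 + 2916/25) = 1/(-21609/25) = -25/21609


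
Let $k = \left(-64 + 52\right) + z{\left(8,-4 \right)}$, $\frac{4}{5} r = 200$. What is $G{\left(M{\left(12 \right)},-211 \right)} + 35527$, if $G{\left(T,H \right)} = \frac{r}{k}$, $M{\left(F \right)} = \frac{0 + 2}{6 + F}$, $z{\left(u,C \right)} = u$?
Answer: $\frac{70929}{2} \approx 35465.0$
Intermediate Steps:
$r = 250$ ($r = \frac{5}{4} \cdot 200 = 250$)
$k = -4$ ($k = \left(-64 + 52\right) + 8 = -12 + 8 = -4$)
$M{\left(F \right)} = \frac{2}{6 + F}$
$G{\left(T,H \right)} = - \frac{125}{2}$ ($G{\left(T,H \right)} = \frac{250}{-4} = 250 \left(- \frac{1}{4}\right) = - \frac{125}{2}$)
$G{\left(M{\left(12 \right)},-211 \right)} + 35527 = - \frac{125}{2} + 35527 = \frac{70929}{2}$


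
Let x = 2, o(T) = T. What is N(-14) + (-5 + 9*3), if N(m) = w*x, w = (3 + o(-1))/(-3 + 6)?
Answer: 70/3 ≈ 23.333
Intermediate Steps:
w = ⅔ (w = (3 - 1)/(-3 + 6) = 2/3 = 2*(⅓) = ⅔ ≈ 0.66667)
N(m) = 4/3 (N(m) = (⅔)*2 = 4/3)
N(-14) + (-5 + 9*3) = 4/3 + (-5 + 9*3) = 4/3 + (-5 + 27) = 4/3 + 22 = 70/3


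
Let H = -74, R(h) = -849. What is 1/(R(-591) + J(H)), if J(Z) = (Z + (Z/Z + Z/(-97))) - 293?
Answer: -97/117781 ≈ -0.00082356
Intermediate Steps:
J(Z) = -292 + 96*Z/97 (J(Z) = (Z + (1 + Z*(-1/97))) - 293 = (Z + (1 - Z/97)) - 293 = (1 + 96*Z/97) - 293 = -292 + 96*Z/97)
1/(R(-591) + J(H)) = 1/(-849 + (-292 + (96/97)*(-74))) = 1/(-849 + (-292 - 7104/97)) = 1/(-849 - 35428/97) = 1/(-117781/97) = -97/117781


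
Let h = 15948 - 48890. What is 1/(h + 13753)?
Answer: -1/19189 ≈ -5.2113e-5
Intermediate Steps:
h = -32942
1/(h + 13753) = 1/(-32942 + 13753) = 1/(-19189) = -1/19189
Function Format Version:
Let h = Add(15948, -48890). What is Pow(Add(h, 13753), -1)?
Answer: Rational(-1, 19189) ≈ -5.2113e-5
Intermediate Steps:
h = -32942
Pow(Add(h, 13753), -1) = Pow(Add(-32942, 13753), -1) = Pow(-19189, -1) = Rational(-1, 19189)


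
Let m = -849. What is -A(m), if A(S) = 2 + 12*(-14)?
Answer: 166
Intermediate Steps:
A(S) = -166 (A(S) = 2 - 168 = -166)
-A(m) = -1*(-166) = 166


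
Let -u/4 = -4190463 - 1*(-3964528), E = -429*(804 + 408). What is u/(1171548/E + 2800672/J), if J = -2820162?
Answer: -18405387986262420/66113318831 ≈ -2.7839e+5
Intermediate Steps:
E = -519948 (E = -429*1212 = -519948)
u = 903740 (u = -4*(-4190463 - 1*(-3964528)) = -4*(-4190463 + 3964528) = -4*(-225935) = 903740)
u/(1171548/E + 2800672/J) = 903740/(1171548/(-519948) + 2800672/(-2820162)) = 903740/(1171548*(-1/519948) + 2800672*(-1/2820162)) = 903740/(-32543/14443 - 1400336/1410081) = 903740/(-66113318831/20365799883) = 903740*(-20365799883/66113318831) = -18405387986262420/66113318831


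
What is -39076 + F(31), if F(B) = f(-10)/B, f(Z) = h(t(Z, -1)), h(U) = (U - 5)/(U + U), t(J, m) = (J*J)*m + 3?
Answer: -117501481/3007 ≈ -39076.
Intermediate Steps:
t(J, m) = 3 + m*J² (t(J, m) = J²*m + 3 = m*J² + 3 = 3 + m*J²)
h(U) = (-5 + U)/(2*U) (h(U) = (-5 + U)/((2*U)) = (-5 + U)*(1/(2*U)) = (-5 + U)/(2*U))
f(Z) = (-2 - Z²)/(2*(3 - Z²)) (f(Z) = (-5 + (3 - Z²))/(2*(3 - Z²)) = (-2 - Z²)/(2*(3 - Z²)))
F(B) = 51/(97*B) (F(B) = ((2 + (-10)²)/(2*(-3 + (-10)²)))/B = ((2 + 100)/(2*(-3 + 100)))/B = ((½)*102/97)/B = ((½)*(1/97)*102)/B = 51/(97*B))
-39076 + F(31) = -39076 + (51/97)/31 = -39076 + (51/97)*(1/31) = -39076 + 51/3007 = -117501481/3007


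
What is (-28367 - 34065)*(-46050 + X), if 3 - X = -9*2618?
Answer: 1403783520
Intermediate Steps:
X = 23565 (X = 3 - (-9)*2618 = 3 - 1*(-23562) = 3 + 23562 = 23565)
(-28367 - 34065)*(-46050 + X) = (-28367 - 34065)*(-46050 + 23565) = -62432*(-22485) = 1403783520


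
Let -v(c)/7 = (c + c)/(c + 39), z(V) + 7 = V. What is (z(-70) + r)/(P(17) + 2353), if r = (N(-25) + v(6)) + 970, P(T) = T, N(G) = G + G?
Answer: 12617/35550 ≈ 0.35491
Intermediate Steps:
z(V) = -7 + V
N(G) = 2*G
v(c) = -14*c/(39 + c) (v(c) = -7*(c + c)/(c + 39) = -7*2*c/(39 + c) = -14*c/(39 + c))
r = 13772/15 (r = (2*(-25) - 14*6/(39 + 6)) + 970 = (-50 - 14*6/45) + 970 = (-50 - 14*6*1/45) + 970 = (-50 - 28/15) + 970 = -778/15 + 970 = 13772/15 ≈ 918.13)
(z(-70) + r)/(P(17) + 2353) = ((-7 - 70) + 13772/15)/(17 + 2353) = (-77 + 13772/15)/2370 = (12617/15)*(1/2370) = 12617/35550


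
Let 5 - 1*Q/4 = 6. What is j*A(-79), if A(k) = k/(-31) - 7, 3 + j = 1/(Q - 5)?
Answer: 1288/93 ≈ 13.849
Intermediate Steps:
Q = -4 (Q = 20 - 4*6 = 20 - 24 = -4)
j = -28/9 (j = -3 + 1/(-4 - 5) = -3 + 1/(-9) = -3 - 1/9 = -28/9 ≈ -3.1111)
A(k) = -7 - k/31 (A(k) = k*(-1/31) - 7 = -k/31 - 7 = -7 - k/31)
j*A(-79) = -28*(-7 - 1/31*(-79))/9 = -28*(-7 + 79/31)/9 = -28/9*(-138/31) = 1288/93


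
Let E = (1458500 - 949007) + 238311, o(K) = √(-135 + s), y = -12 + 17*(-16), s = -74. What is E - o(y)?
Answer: 747804 - I*√209 ≈ 7.478e+5 - 14.457*I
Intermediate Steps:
y = -284 (y = -12 - 272 = -284)
o(K) = I*√209 (o(K) = √(-135 - 74) = √(-209) = I*√209)
E = 747804 (E = 509493 + 238311 = 747804)
E - o(y) = 747804 - I*√209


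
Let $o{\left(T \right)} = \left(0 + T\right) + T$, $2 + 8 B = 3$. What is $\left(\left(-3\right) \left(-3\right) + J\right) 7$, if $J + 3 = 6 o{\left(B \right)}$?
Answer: $\frac{105}{2} \approx 52.5$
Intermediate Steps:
$B = \frac{1}{8}$ ($B = - \frac{1}{4} + \frac{1}{8} \cdot 3 = - \frac{1}{4} + \frac{3}{8} = \frac{1}{8} \approx 0.125$)
$o{\left(T \right)} = 2 T$ ($o{\left(T \right)} = T + T = 2 T$)
$J = - \frac{3}{2}$ ($J = -3 + 6 \cdot 2 \cdot \frac{1}{8} = -3 + 6 \cdot \frac{1}{4} = -3 + \frac{3}{2} = - \frac{3}{2} \approx -1.5$)
$\left(\left(-3\right) \left(-3\right) + J\right) 7 = \left(\left(-3\right) \left(-3\right) - \frac{3}{2}\right) 7 = \left(9 - \frac{3}{2}\right) 7 = \frac{15}{2} \cdot 7 = \frac{105}{2}$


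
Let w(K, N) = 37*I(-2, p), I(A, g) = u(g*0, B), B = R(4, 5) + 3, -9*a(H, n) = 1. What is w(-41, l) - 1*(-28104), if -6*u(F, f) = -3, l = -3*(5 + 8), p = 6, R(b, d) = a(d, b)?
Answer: 56245/2 ≈ 28123.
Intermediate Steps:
a(H, n) = -1/9 (a(H, n) = -1/9*1 = -1/9)
R(b, d) = -1/9
B = 26/9 (B = -1/9 + 3 = 26/9 ≈ 2.8889)
l = -39 (l = -3*13 = -39)
u(F, f) = 1/2 (u(F, f) = -1/6*(-3) = 1/2)
I(A, g) = 1/2
w(K, N) = 37/2 (w(K, N) = 37*(1/2) = 37/2)
w(-41, l) - 1*(-28104) = 37/2 - 1*(-28104) = 37/2 + 28104 = 56245/2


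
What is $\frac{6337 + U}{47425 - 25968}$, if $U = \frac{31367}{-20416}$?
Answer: $\frac{129344825}{438066112} \approx 0.29526$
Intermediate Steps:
$U = - \frac{31367}{20416}$ ($U = 31367 \left(- \frac{1}{20416}\right) = - \frac{31367}{20416} \approx -1.5364$)
$\frac{6337 + U}{47425 - 25968} = \frac{6337 - \frac{31367}{20416}}{47425 - 25968} = \frac{129344825}{20416 \cdot 21457} = \frac{129344825}{20416} \cdot \frac{1}{21457} = \frac{129344825}{438066112}$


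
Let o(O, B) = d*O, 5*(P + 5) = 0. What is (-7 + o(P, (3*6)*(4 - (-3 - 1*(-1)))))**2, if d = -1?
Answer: 4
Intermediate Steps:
P = -5 (P = -5 + (1/5)*0 = -5 + 0 = -5)
o(O, B) = -O
(-7 + o(P, (3*6)*(4 - (-3 - 1*(-1)))))**2 = (-7 - 1*(-5))**2 = (-7 + 5)**2 = (-2)**2 = 4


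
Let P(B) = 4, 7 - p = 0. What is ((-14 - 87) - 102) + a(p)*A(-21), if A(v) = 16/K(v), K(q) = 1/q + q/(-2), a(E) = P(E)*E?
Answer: -70301/439 ≈ -160.14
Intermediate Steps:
p = 7 (p = 7 - 1*0 = 7 + 0 = 7)
a(E) = 4*E
K(q) = 1/q - q/2 (K(q) = 1/q + q*(-½) = 1/q - q/2)
A(v) = 16/(1/v - v/2)
((-14 - 87) - 102) + a(p)*A(-21) = ((-14 - 87) - 102) + (4*7)*(-32*(-21)/(-2 + (-21)²)) = (-101 - 102) + 28*(-32*(-21)/(-2 + 441)) = -203 + 28*(-32*(-21)/439) = -203 + 28*(-32*(-21)*1/439) = -203 + 28*(672/439) = -203 + 18816/439 = -70301/439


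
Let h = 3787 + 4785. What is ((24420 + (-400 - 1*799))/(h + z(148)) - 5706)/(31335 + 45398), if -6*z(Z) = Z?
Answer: -146243589/1967587586 ≈ -0.074326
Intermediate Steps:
z(Z) = -Z/6
h = 8572
((24420 + (-400 - 1*799))/(h + z(148)) - 5706)/(31335 + 45398) = ((24420 + (-400 - 1*799))/(8572 - 1/6*148) - 5706)/(31335 + 45398) = ((24420 + (-400 - 799))/(8572 - 74/3) - 5706)/76733 = ((24420 - 1199)/(25642/3) - 5706)*(1/76733) = (23221*(3/25642) - 5706)*(1/76733) = (69663/25642 - 5706)*(1/76733) = -146243589/25642*1/76733 = -146243589/1967587586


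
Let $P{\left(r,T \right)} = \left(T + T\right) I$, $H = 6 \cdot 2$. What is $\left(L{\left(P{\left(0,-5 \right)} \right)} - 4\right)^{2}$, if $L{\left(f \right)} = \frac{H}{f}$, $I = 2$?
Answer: $\frac{529}{25} \approx 21.16$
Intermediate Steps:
$H = 12$
$P{\left(r,T \right)} = 4 T$ ($P{\left(r,T \right)} = \left(T + T\right) 2 = 2 T 2 = 4 T$)
$L{\left(f \right)} = \frac{12}{f}$
$\left(L{\left(P{\left(0,-5 \right)} \right)} - 4\right)^{2} = \left(\frac{12}{4 \left(-5\right)} - 4\right)^{2} = \left(\frac{12}{-20} - 4\right)^{2} = \left(12 \left(- \frac{1}{20}\right) - 4\right)^{2} = \left(- \frac{3}{5} - 4\right)^{2} = \left(- \frac{23}{5}\right)^{2} = \frac{529}{25}$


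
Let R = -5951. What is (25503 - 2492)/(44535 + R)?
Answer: 23011/38584 ≈ 0.59639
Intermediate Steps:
(25503 - 2492)/(44535 + R) = (25503 - 2492)/(44535 - 5951) = 23011/38584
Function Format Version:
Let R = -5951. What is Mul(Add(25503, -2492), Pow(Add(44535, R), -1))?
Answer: Rational(23011, 38584) ≈ 0.59639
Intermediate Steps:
Mul(Add(25503, -2492), Pow(Add(44535, R), -1)) = Mul(Add(25503, -2492), Pow(Add(44535, -5951), -1)) = Mul(23011, Pow(38584, -1)) = Mul(23011, Rational(1, 38584)) = Rational(23011, 38584)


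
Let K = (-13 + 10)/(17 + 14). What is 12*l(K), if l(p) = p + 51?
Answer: 18936/31 ≈ 610.84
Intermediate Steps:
K = -3/31 ≈ -0.096774
l(p) = 51 + p
12*l(K) = 12*(51 - 3/31) = 12*(1578/31) = 18936/31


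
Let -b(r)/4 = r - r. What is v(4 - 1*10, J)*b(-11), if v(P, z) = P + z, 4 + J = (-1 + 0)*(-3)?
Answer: 0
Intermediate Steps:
b(r) = 0 (b(r) = -4*(r - r) = -4*0 = 0)
J = -1 (J = -4 + (-1 + 0)*(-3) = -4 - 1*(-3) = -4 + 3 = -1)
v(4 - 1*10, J)*b(-11) = ((4 - 1*10) - 1)*0 = ((4 - 10) - 1)*0 = (-6 - 1)*0 = -7*0 = 0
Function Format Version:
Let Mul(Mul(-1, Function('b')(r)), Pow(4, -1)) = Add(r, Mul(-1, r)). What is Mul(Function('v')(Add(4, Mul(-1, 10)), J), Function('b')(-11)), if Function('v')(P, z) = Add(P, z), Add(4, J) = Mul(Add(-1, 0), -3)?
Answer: 0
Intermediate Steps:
Function('b')(r) = 0 (Function('b')(r) = Mul(-4, Add(r, Mul(-1, r))) = Mul(-4, 0) = 0)
J = -1 (J = Add(-4, Mul(Add(-1, 0), -3)) = Add(-4, Mul(-1, -3)) = Add(-4, 3) = -1)
Mul(Function('v')(Add(4, Mul(-1, 10)), J), Function('b')(-11)) = Mul(Add(Add(4, Mul(-1, 10)), -1), 0) = Mul(Add(Add(4, -10), -1), 0) = Mul(Add(-6, -1), 0) = Mul(-7, 0) = 0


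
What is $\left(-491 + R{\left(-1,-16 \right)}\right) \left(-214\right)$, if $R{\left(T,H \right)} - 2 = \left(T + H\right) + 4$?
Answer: $107428$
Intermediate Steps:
$R{\left(T,H \right)} = 6 + H + T$ ($R{\left(T,H \right)} = 2 + \left(\left(T + H\right) + 4\right) = 2 + \left(\left(H + T\right) + 4\right) = 2 + \left(4 + H + T\right) = 6 + H + T$)
$\left(-491 + R{\left(-1,-16 \right)}\right) \left(-214\right) = \left(-491 - 11\right) \left(-214\right) = \left(-502\right) \left(-214\right) = 107428$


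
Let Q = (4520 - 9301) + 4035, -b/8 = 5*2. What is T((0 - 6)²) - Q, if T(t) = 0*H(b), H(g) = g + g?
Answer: 746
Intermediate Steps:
b = -80 (b = -40*2 = -8*10 = -80)
H(g) = 2*g
T(t) = 0 (T(t) = 0*(2*(-80)) = 0*(-160) = 0)
Q = -746 (Q = -4781 + 4035 = -746)
T((0 - 6)²) - Q = 0 - 1*(-746) = 0 + 746 = 746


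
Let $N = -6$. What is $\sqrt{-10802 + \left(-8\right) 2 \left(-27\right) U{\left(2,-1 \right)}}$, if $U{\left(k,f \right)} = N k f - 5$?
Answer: $i \sqrt{7778} \approx 88.193 i$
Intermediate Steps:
$U{\left(k,f \right)} = -5 - 6 f k$ ($U{\left(k,f \right)} = - 6 k f - 5 = - 6 f k - 5 = -5 - 6 f k$)
$\sqrt{-10802 + \left(-8\right) 2 \left(-27\right) U{\left(2,-1 \right)}} = \sqrt{-10802 + \left(-8\right) 2 \left(-27\right) \left(-5 - \left(-6\right) 2\right)} = \sqrt{-10802 + \left(-16\right) \left(-27\right) \left(-5 + 12\right)} = \sqrt{-10802 + 432 \cdot 7} = \sqrt{-10802 + 3024} = \sqrt{-7778} = i \sqrt{7778}$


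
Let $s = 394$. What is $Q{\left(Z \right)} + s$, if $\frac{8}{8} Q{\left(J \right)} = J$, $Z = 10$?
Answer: $404$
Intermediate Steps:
$Q{\left(J \right)} = J$
$Q{\left(Z \right)} + s = 10 + 394 = 404$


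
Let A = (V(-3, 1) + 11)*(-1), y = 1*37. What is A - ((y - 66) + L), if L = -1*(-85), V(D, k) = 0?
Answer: -67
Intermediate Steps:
y = 37
A = -11 (A = (0 + 11)*(-1) = 11*(-1) = -11)
L = 85
A - ((y - 66) + L) = -11 - ((37 - 66) + 85) = -11 - (-29 + 85) = -11 - 1*56 = -11 - 56 = -67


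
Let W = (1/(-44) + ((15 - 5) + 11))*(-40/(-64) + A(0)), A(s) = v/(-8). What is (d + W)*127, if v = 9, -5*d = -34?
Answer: -206121/440 ≈ -468.46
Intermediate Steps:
d = 34/5 (d = -⅕*(-34) = 34/5 ≈ 6.8000)
A(s) = -9/8 (A(s) = 9/(-8) = 9*(-⅛) = -9/8)
W = -923/88 (W = (1/(-44) + ((15 - 5) + 11))*(-40/(-64) - 9/8) = (-1/44 + (10 + 11))*(-40*(-1/64) - 9/8) = (-1/44 + 21)*(5/8 - 9/8) = (923/44)*(-½) = -923/88 ≈ -10.489)
(d + W)*127 = (34/5 - 923/88)*127 = -1623/440*127 = -206121/440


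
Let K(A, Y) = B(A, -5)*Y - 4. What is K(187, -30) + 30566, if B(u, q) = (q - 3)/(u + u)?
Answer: 5715214/187 ≈ 30563.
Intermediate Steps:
B(u, q) = (-3 + q)/(2*u) (B(u, q) = (-3 + q)/((2*u)) = (-3 + q)*(1/(2*u)) = (-3 + q)/(2*u))
K(A, Y) = -4 - 4*Y/A (K(A, Y) = ((-3 - 5)/(2*A))*Y - 4 = ((½)*(-8)/A)*Y - 4 = (-4/A)*Y - 4 = -4*Y/A - 4 = -4 - 4*Y/A)
K(187, -30) + 30566 = (-4 - 4*(-30)/187) + 30566 = (-4 - 4*(-30)*1/187) + 30566 = (-4 + 120/187) + 30566 = -628/187 + 30566 = 5715214/187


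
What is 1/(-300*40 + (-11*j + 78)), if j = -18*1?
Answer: -1/11724 ≈ -8.5295e-5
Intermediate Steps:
j = -18
1/(-300*40 + (-11*j + 78)) = 1/(-300*40 + (-11*(-18) + 78)) = 1/(-12000 + (198 + 78)) = 1/(-12000 + 276) = 1/(-11724) = -1/11724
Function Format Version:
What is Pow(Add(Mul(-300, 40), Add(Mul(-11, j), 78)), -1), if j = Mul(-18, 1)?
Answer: Rational(-1, 11724) ≈ -8.5295e-5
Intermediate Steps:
j = -18
Pow(Add(Mul(-300, 40), Add(Mul(-11, j), 78)), -1) = Pow(Add(Mul(-300, 40), Add(Mul(-11, -18), 78)), -1) = Pow(Add(-12000, Add(198, 78)), -1) = Pow(Add(-12000, 276), -1) = Pow(-11724, -1) = Rational(-1, 11724)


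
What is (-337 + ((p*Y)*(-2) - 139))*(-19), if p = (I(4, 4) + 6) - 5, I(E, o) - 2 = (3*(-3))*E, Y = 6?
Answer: 1520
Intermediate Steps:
I(E, o) = 2 - 9*E (I(E, o) = 2 + (3*(-3))*E = 2 - 9*E)
p = -33 (p = ((2 - 9*4) + 6) - 5 = ((2 - 36) + 6) - 5 = (-34 + 6) - 5 = -28 - 5 = -33)
(-337 + ((p*Y)*(-2) - 139))*(-19) = (-337 + (-33*6*(-2) - 139))*(-19) = (-337 + (-198*(-2) - 139))*(-19) = (-337 + (396 - 139))*(-19) = (-337 + 257)*(-19) = -80*(-19) = 1520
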